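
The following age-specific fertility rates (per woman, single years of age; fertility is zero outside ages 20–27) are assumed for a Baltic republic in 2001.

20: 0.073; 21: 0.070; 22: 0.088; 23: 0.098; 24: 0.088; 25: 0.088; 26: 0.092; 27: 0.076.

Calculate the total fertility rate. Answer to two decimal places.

Sum of ASFRs = 0.073 + 0.070 + 0.088 + 0.098 + 0.088 + 0.088 + 0.092 + 0.076 = 0.673
TFR = 0.673

0.67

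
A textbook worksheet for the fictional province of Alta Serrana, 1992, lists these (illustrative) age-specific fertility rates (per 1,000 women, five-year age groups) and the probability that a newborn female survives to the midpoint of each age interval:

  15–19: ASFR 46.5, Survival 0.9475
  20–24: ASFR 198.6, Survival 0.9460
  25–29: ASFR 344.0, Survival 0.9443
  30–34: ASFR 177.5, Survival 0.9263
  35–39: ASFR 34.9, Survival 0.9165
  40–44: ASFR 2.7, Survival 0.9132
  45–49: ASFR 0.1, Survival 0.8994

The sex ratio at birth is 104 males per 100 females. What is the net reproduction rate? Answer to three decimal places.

1.852

Proportion female at birth = 100 / (100 + 104) = 0.49020.
Per-age-group product (5 × ASFR × survival probability):
  15–19: 5 × 46.5/1000 × 0.9475 = 0.22029
  20–24: 5 × 198.6/1000 × 0.9460 = 0.93938
  25–29: 5 × 344.0/1000 × 0.9443 = 1.62420
  30–34: 5 × 177.5/1000 × 0.9263 = 0.82209
  35–39: 5 × 34.9/1000 × 0.9165 = 0.15993
  40–44: 5 × 2.7/1000 × 0.9132 = 0.01233
  45–49: 5 × 0.1/1000 × 0.8994 = 0.00045
Sum = 3.77867
NRR = 0.49020 × 3.77867 = 1.85230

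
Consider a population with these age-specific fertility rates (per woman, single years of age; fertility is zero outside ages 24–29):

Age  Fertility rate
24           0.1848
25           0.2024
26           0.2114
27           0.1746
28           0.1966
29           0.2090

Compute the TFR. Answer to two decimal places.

Sum of ASFRs = 0.1848 + 0.2024 + 0.2114 + 0.1746 + 0.1966 + 0.2090 = 1.1788
TFR = 1.1788

1.18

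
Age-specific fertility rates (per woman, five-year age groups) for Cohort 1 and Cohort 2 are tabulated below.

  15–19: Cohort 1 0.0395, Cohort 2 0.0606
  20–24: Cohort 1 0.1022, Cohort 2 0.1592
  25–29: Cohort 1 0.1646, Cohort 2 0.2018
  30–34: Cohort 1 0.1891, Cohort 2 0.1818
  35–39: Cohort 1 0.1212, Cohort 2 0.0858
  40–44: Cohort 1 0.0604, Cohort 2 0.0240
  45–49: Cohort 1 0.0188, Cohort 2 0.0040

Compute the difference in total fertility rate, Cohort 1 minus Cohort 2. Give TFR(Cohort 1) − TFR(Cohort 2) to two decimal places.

Cohort 1:
  Sum of ASFRs = 0.0395 + 0.1022 + 0.1646 + 0.1891 + 0.1212 + 0.0604 + 0.0188 = 0.6958
  TFR = 5 × 0.6958 = 3.479
Cohort 2:
  Sum of ASFRs = 0.0606 + 0.1592 + 0.2018 + 0.1818 + 0.0858 + 0.0240 + 0.0040 = 0.7172
  TFR = 5 × 0.7172 = 3.586
Difference = 3.479 − 3.586 = -0.107

-0.11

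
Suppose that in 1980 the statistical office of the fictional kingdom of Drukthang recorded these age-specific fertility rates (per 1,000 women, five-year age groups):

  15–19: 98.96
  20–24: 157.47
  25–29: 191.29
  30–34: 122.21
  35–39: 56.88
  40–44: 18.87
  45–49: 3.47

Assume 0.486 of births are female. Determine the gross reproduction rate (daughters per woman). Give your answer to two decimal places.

1.58

Proportion female at birth = 0.486.
Sum of ASFRs = 98.96 + 157.47 + 191.29 + 122.21 + 56.88 + 18.87 + 3.47 = 649.15
TFR = 5 × 649.15 / 1000 = 3.24575
GRR = 0.486 × 3.24575 = 1.57743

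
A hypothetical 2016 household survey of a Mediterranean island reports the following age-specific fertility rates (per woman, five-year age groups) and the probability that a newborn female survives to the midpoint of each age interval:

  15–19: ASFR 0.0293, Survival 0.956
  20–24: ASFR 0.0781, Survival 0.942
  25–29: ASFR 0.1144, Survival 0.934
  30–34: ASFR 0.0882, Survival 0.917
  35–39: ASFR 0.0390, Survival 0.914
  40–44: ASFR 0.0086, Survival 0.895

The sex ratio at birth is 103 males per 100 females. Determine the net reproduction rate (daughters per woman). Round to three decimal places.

0.819

Proportion female at birth = 100 / (100 + 103) = 0.49261.
Per-age-group product (5 × ASFR × survival probability):
  15–19: 5 × 0.0293 × 0.956 = 0.14005
  20–24: 5 × 0.0781 × 0.942 = 0.36785
  25–29: 5 × 0.1144 × 0.934 = 0.53425
  30–34: 5 × 0.0882 × 0.917 = 0.40440
  35–39: 5 × 0.0390 × 0.914 = 0.17823
  40–44: 5 × 0.0086 × 0.895 = 0.03849
Sum = 1.66327
NRR = 0.49261 × 1.66327 = 0.81934
An NRR under 1 implies long-run decline under these rates.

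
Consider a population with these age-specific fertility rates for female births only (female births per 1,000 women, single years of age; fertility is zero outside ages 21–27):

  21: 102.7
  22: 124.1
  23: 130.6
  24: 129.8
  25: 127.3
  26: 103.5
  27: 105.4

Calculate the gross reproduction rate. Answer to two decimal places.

Sum of female ASFRs = 102.7 + 124.1 + 130.6 + 129.8 + 127.3 + 103.5 + 105.4 = 823.4
GRR = 823.4 / 1000 = 0.8234

0.82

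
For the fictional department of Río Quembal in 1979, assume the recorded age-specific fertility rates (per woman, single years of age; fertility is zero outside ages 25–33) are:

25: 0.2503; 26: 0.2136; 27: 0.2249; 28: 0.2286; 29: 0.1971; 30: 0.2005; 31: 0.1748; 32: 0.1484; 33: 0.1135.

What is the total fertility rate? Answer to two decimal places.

1.75

Sum of ASFRs = 0.2503 + 0.2136 + 0.2249 + 0.2286 + 0.1971 + 0.2005 + 0.1748 + 0.1484 + 0.1135 = 1.7517
TFR = 1.7517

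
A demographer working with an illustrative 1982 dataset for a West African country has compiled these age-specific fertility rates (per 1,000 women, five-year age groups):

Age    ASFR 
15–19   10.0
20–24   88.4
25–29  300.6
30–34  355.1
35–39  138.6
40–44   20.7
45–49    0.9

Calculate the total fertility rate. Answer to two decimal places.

4.57

Sum of ASFRs = 10.0 + 88.4 + 300.6 + 355.1 + 138.6 + 20.7 + 0.9 = 914.3
TFR = 5 × 914.3 / 1000 = 4.5715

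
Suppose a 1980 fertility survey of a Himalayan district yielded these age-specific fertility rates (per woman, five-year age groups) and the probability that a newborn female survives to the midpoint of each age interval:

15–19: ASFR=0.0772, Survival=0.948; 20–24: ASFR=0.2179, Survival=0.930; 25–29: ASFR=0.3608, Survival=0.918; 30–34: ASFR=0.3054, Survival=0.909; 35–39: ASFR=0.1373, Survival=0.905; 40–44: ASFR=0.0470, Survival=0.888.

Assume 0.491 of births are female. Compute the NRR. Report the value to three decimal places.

Proportion female at birth = 0.491.
Each age group contributes 5 × ASFR × survival:
  15–19: 5 × 0.0772 × 0.948 = 0.36593
  20–24: 5 × 0.2179 × 0.930 = 1.01324
  25–29: 5 × 0.3608 × 0.918 = 1.65607
  30–34: 5 × 0.3054 × 0.909 = 1.38804
  35–39: 5 × 0.1373 × 0.905 = 0.62128
  40–44: 5 × 0.0470 × 0.888 = 0.20868
Sum = 5.25324
NRR = 0.491 × 5.25324 = 2.57934
NRR > 1, so each generation more than replaces itself.

2.579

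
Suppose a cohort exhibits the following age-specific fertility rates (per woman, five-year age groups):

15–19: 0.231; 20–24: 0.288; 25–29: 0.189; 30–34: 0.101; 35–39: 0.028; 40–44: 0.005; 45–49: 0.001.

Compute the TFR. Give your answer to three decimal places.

Sum of ASFRs = 0.231 + 0.288 + 0.189 + 0.101 + 0.028 + 0.005 + 0.001 = 0.843
TFR = 5 × 0.843 = 4.215

4.215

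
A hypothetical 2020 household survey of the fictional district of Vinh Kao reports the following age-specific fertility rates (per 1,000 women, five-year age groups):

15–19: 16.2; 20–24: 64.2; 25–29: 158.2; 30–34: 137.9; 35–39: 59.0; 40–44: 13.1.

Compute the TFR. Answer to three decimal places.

2.243

Sum of ASFRs = 16.2 + 64.2 + 158.2 + 137.9 + 59.0 + 13.1 = 448.6
TFR = 5 × 448.6 / 1000 = 2.243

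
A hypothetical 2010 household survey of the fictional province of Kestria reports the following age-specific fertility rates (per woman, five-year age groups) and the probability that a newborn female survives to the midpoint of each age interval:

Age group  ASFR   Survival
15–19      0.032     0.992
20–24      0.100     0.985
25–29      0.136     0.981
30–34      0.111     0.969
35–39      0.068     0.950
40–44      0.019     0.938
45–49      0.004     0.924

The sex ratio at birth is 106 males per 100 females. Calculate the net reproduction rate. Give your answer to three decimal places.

1.110

Proportion female at birth = 100 / (100 + 106) = 0.48544.
Each age group contributes 5 × ASFR × survival:
  15–19: 5 × 0.032 × 0.992 = 0.15872
  20–24: 5 × 0.100 × 0.985 = 0.49250
  25–29: 5 × 0.136 × 0.981 = 0.66708
  30–34: 5 × 0.111 × 0.969 = 0.53780
  35–39: 5 × 0.068 × 0.950 = 0.32300
  40–44: 5 × 0.019 × 0.938 = 0.08911
  45–49: 5 × 0.004 × 0.924 = 0.01848
Sum = 2.28669
NRR = 0.48544 × 2.28669 = 1.11005
With NRR above 1 the population is above replacement fertility.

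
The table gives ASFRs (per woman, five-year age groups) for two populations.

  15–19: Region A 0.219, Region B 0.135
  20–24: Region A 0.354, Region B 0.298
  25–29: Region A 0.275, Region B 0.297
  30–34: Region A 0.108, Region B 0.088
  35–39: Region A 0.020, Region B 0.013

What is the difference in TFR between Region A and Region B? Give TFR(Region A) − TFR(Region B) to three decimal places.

Region A:
  Sum of ASFRs = 0.219 + 0.354 + 0.275 + 0.108 + 0.020 = 0.976
  TFR = 5 × 0.976 = 4.88
Region B:
  Sum of ASFRs = 0.135 + 0.298 + 0.297 + 0.088 + 0.013 = 0.831
  TFR = 5 × 0.831 = 4.155
Difference = 4.88 − 4.155 = 0.725

0.725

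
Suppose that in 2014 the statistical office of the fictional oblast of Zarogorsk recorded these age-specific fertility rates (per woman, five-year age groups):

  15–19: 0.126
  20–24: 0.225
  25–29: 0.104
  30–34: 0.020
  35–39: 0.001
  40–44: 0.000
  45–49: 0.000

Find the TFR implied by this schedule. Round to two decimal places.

2.38

Sum of ASFRs = 0.126 + 0.225 + 0.104 + 0.020 + 0.001 + 0.000 + 0.000 = 0.476
TFR = 5 × 0.476 = 2.38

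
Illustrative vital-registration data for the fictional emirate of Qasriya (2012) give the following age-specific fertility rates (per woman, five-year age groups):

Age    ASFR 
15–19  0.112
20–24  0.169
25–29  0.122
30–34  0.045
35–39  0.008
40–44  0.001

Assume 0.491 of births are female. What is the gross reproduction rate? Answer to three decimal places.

1.122

Proportion female at birth = 0.491.
Sum of ASFRs = 0.112 + 0.169 + 0.122 + 0.045 + 0.008 + 0.001 = 0.457
TFR = 5 × 0.457 = 2.285
GRR = 0.491 × 2.285 = 1.12194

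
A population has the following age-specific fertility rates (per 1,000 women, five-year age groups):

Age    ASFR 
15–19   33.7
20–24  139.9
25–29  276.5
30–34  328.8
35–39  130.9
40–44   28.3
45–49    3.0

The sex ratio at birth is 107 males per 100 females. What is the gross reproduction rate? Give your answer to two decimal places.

Proportion female at birth = 100 / (100 + 107) = 0.48309.
Sum of ASFRs = 33.7 + 139.9 + 276.5 + 328.8 + 130.9 + 28.3 + 3.0 = 941.1
TFR = 5 × 941.1 / 1000 = 4.7055
GRR = 0.48309 × 4.7055 = 2.27318

2.27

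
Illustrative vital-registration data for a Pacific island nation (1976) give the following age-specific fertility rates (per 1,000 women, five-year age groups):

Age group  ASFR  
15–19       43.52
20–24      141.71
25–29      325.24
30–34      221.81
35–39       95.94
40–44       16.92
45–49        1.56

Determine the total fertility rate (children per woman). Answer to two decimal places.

Sum of ASFRs = 43.52 + 141.71 + 325.24 + 221.81 + 95.94 + 16.92 + 1.56 = 846.70
TFR = 5 × 846.70 / 1000 = 4.2335

4.23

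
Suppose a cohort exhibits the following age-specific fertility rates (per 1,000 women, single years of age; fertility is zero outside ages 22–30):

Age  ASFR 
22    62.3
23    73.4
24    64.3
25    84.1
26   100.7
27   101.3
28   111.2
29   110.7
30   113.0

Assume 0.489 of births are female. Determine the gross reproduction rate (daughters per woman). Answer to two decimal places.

0.40

Proportion female at birth = 0.489.
Sum of ASFRs = 62.3 + 73.4 + 64.3 + 84.1 + 100.7 + 101.3 + 111.2 + 110.7 + 113.0 = 821.0
TFR = 821.0 / 1000 = 0.821
GRR = 0.489 × 0.821 = 0.40147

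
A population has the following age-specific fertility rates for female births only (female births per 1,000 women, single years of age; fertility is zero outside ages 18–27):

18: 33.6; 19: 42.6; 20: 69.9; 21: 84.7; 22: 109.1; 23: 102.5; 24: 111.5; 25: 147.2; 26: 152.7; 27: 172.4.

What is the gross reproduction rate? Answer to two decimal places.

1.03

Sum of female ASFRs = 33.6 + 42.6 + 69.9 + 84.7 + 109.1 + 102.5 + 111.5 + 147.2 + 152.7 + 172.4 = 1026.2
GRR = 1026.2 / 1000 = 1.0262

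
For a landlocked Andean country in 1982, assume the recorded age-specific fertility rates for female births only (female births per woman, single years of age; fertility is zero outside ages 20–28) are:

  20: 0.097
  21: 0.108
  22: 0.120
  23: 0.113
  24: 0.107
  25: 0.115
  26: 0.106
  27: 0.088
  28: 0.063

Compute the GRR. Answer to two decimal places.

Sum of female ASFRs = 0.097 + 0.108 + 0.120 + 0.113 + 0.107 + 0.115 + 0.106 + 0.088 + 0.063 = 0.917
GRR = 0.917

0.92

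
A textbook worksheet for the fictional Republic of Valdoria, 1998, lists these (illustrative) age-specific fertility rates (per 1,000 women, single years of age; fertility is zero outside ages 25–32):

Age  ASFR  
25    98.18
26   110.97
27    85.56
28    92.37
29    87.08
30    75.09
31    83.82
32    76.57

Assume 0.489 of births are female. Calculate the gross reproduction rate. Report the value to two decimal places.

Proportion female at birth = 0.489.
Sum of ASFRs = 98.18 + 110.97 + 85.56 + 92.37 + 87.08 + 75.09 + 83.82 + 76.57 = 709.64
TFR = 709.64 / 1000 = 0.70964
GRR = 0.489 × 0.70964 = 0.34701

0.35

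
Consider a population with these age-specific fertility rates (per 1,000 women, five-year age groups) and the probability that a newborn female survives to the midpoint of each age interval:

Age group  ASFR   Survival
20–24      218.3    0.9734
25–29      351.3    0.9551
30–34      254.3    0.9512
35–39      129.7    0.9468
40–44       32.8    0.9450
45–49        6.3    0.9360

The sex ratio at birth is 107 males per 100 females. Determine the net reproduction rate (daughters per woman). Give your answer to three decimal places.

Proportion female at birth = 100 / (100 + 107) = 0.48309.
Each age group contributes 5 × ASFR × survival:
  20–24: 5 × 218.3/1000 × 0.9734 = 1.06247
  25–29: 5 × 351.3/1000 × 0.9551 = 1.67763
  30–34: 5 × 254.3/1000 × 0.9512 = 1.20945
  35–39: 5 × 129.7/1000 × 0.9468 = 0.61400
  40–44: 5 × 32.8/1000 × 0.9450 = 0.15498
  45–49: 5 × 6.3/1000 × 0.9360 = 0.02948
Sum = 4.74801
NRR = 0.48309 × 4.74801 = 2.29372
With NRR above 1 the population is above replacement fertility.

2.294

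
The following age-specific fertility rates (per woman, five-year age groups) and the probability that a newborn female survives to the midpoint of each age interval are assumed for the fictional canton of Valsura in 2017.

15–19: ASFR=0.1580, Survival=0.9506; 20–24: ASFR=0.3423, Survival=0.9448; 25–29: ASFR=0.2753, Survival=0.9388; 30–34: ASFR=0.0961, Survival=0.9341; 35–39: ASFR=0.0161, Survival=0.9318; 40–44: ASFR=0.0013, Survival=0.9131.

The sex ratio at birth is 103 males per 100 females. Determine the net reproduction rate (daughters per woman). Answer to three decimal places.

Proportion female at birth = 100 / (100 + 103) = 0.49261.
Survival-weighted fertility by age (5·fₓ·Sₓ):
  15–19: 5 × 0.1580 × 0.9506 = 0.75097
  20–24: 5 × 0.3423 × 0.9448 = 1.61703
  25–29: 5 × 0.2753 × 0.9388 = 1.29226
  30–34: 5 × 0.0961 × 0.9341 = 0.44884
  35–39: 5 × 0.0161 × 0.9318 = 0.07501
  40–44: 5 × 0.0013 × 0.9131 = 0.00594
Sum = 4.19005
NRR = 0.49261 × 4.19005 = 2.06406
With NRR above 1 the population is above replacement fertility.

2.064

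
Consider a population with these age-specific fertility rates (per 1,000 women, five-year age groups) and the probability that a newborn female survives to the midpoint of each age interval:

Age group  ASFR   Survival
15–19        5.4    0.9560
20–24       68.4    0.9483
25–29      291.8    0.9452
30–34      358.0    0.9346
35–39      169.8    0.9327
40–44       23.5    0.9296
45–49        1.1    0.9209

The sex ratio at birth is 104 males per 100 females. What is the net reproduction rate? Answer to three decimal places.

2.112

Proportion female at birth = 100 / (100 + 104) = 0.49020.
Survival-weighted fertility by age (5·fₓ·Sₓ):
  15–19: 5 × 5.4/1000 × 0.9560 = 0.02581
  20–24: 5 × 68.4/1000 × 0.9483 = 0.32432
  25–29: 5 × 291.8/1000 × 0.9452 = 1.37905
  30–34: 5 × 358.0/1000 × 0.9346 = 1.67293
  35–39: 5 × 169.8/1000 × 0.9327 = 0.79186
  40–44: 5 × 23.5/1000 × 0.9296 = 0.10923
  45–49: 5 × 1.1/1000 × 0.9209 = 0.00506
Sum = 4.30826
NRR = 0.49020 × 4.30826 = 2.11191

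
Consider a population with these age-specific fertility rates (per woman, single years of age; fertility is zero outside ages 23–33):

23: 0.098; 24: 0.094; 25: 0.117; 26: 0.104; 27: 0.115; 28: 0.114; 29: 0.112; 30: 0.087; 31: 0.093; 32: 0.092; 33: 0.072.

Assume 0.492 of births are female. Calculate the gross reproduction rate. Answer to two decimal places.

Proportion female at birth = 0.492.
Sum of ASFRs = 0.098 + 0.094 + 0.117 + 0.104 + 0.115 + 0.114 + 0.112 + 0.087 + 0.093 + 0.092 + 0.072 = 1.098
TFR = 1.098
GRR = 0.492 × 1.098 = 0.54022

0.54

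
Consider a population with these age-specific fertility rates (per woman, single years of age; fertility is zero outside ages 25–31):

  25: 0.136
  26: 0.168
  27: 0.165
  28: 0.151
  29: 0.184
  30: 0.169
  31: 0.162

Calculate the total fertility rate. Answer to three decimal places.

1.135

Sum of ASFRs = 0.136 + 0.168 + 0.165 + 0.151 + 0.184 + 0.169 + 0.162 = 1.135
TFR = 1.135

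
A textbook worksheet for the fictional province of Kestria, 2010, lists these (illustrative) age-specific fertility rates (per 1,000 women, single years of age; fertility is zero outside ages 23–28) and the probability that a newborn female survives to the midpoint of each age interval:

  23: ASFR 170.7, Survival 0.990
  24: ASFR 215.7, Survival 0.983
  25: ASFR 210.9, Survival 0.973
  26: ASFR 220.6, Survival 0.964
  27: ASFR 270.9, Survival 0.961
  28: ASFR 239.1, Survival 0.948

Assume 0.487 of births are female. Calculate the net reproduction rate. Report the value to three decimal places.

0.626

Proportion female at birth = 0.487.
Per-age-group product (1 × ASFR × survival probability):
  23: 1 × 170.7/1000 × 0.990 = 0.16899
  24: 1 × 215.7/1000 × 0.983 = 0.21203
  25: 1 × 210.9/1000 × 0.973 = 0.20521
  26: 1 × 220.6/1000 × 0.964 = 0.21266
  27: 1 × 270.9/1000 × 0.961 = 0.26033
  28: 1 × 239.1/1000 × 0.948 = 0.22667
Sum = 1.28589
NRR = 0.487 × 1.28589 = 0.62623
With NRR below 1 the population is below replacement fertility.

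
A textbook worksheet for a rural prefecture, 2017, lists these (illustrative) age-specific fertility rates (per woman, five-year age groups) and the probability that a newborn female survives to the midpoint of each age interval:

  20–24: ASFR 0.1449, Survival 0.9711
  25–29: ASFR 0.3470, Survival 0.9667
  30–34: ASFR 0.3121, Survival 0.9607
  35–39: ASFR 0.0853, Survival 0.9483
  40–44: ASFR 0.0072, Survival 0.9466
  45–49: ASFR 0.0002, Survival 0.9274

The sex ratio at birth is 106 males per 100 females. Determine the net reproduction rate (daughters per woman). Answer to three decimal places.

Proportion female at birth = 100 / (100 + 106) = 0.48544.
Per-age-group product (5 × ASFR × survival probability):
  20–24: 5 × 0.1449 × 0.9711 = 0.70356
  25–29: 5 × 0.3470 × 0.9667 = 1.67722
  30–34: 5 × 0.3121 × 0.9607 = 1.49917
  35–39: 5 × 0.0853 × 0.9483 = 0.40445
  40–44: 5 × 0.0072 × 0.9466 = 0.03408
  45–49: 5 × 0.0002 × 0.9274 = 0.00093
Sum = 4.31941
NRR = 0.48544 × 4.31941 = 2.09681

2.097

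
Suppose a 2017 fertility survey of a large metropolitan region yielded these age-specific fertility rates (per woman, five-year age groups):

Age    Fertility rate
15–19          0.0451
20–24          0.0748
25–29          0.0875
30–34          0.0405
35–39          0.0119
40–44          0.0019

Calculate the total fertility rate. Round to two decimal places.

Sum of ASFRs = 0.0451 + 0.0748 + 0.0875 + 0.0405 + 0.0119 + 0.0019 = 0.2617
TFR = 5 × 0.2617 = 1.3085

1.31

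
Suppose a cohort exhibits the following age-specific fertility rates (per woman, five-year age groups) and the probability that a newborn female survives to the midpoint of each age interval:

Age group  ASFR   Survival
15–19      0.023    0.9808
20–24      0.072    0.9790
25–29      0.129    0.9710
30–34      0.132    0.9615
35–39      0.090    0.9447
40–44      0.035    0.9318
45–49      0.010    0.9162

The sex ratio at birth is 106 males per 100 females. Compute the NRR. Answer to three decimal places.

1.146

Proportion female at birth = 100 / (100 + 106) = 0.48544.
Each age group contributes 5 × ASFR × survival:
  15–19: 5 × 0.023 × 0.9808 = 0.11279
  20–24: 5 × 0.072 × 0.9790 = 0.35244
  25–29: 5 × 0.129 × 0.9710 = 0.62630
  30–34: 5 × 0.132 × 0.9615 = 0.63459
  35–39: 5 × 0.090 × 0.9447 = 0.42512
  40–44: 5 × 0.035 × 0.9318 = 0.16307
  45–49: 5 × 0.010 × 0.9162 = 0.04581
Sum = 2.36012
NRR = 0.48544 × 2.36012 = 1.14570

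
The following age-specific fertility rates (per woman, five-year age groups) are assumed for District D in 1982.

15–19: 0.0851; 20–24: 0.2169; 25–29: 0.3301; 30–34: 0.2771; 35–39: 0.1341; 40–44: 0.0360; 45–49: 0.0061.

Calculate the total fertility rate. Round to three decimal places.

5.427

Sum of ASFRs = 0.0851 + 0.2169 + 0.3301 + 0.2771 + 0.1341 + 0.0360 + 0.0061 = 1.0854
TFR = 5 × 1.0854 = 5.427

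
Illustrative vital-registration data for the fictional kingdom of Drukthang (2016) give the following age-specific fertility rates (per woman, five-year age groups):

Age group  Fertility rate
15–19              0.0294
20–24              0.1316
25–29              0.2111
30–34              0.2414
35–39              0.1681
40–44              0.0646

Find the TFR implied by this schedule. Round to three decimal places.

4.231

Sum of ASFRs = 0.0294 + 0.1316 + 0.2111 + 0.2414 + 0.1681 + 0.0646 = 0.8462
TFR = 5 × 0.8462 = 4.231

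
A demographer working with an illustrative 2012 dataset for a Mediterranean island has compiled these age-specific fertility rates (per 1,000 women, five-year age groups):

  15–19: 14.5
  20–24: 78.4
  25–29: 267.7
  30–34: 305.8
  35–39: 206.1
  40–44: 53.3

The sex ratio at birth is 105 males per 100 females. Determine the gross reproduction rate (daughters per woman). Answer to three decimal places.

2.258

Proportion female at birth = 100 / (100 + 105) = 0.48780.
Sum of ASFRs = 14.5 + 78.4 + 267.7 + 305.8 + 206.1 + 53.3 = 925.8
TFR = 5 × 925.8 / 1000 = 4.629
GRR = 0.48780 × 4.629 = 2.25803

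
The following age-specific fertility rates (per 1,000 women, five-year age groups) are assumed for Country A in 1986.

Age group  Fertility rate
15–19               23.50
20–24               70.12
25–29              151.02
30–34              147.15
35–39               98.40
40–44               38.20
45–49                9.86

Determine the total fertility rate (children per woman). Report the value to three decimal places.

2.691

Sum of ASFRs = 23.50 + 70.12 + 151.02 + 147.15 + 98.40 + 38.20 + 9.86 = 538.25
TFR = 5 × 538.25 / 1000 = 2.69125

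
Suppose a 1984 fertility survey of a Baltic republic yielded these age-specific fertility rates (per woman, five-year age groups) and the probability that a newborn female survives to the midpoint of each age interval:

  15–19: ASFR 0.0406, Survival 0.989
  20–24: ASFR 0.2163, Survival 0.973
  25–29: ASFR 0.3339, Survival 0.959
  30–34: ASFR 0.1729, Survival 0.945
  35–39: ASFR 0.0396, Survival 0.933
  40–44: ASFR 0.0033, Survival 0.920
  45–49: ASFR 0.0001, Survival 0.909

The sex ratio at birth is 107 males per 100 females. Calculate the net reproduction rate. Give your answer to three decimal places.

Proportion female at birth = 100 / (100 + 107) = 0.48309.
Per-age-group product (5 × ASFR × survival probability):
  15–19: 5 × 0.0406 × 0.989 = 0.20077
  20–24: 5 × 0.2163 × 0.973 = 1.05230
  25–29: 5 × 0.3339 × 0.959 = 1.60105
  30–34: 5 × 0.1729 × 0.945 = 0.81695
  35–39: 5 × 0.0396 × 0.933 = 0.18473
  40–44: 5 × 0.0033 × 0.920 = 0.01518
  45–49: 5 × 0.0001 × 0.909 = 0.00045
Sum = 3.87143
NRR = 0.48309 × 3.87143 = 1.87025

1.870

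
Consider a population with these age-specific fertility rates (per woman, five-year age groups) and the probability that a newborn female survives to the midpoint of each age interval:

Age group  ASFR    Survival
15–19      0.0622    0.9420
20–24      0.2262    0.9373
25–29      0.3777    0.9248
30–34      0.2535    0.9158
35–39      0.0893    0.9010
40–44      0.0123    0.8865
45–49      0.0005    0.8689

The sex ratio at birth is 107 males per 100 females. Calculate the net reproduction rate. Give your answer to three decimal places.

2.280

Proportion female at birth = 100 / (100 + 107) = 0.48309.
Weighting each age-specific rate by interval width and survival:
  15–19: 5 × 0.0622 × 0.9420 = 0.29296
  20–24: 5 × 0.2262 × 0.9373 = 1.06009
  25–29: 5 × 0.3777 × 0.9248 = 1.74648
  30–34: 5 × 0.2535 × 0.9158 = 1.16078
  35–39: 5 × 0.0893 × 0.9010 = 0.40230
  40–44: 5 × 0.0123 × 0.8865 = 0.05452
  45–49: 5 × 0.0005 × 0.8689 = 0.00217
Sum = 4.71930
NRR = 0.48309 × 4.71930 = 2.27985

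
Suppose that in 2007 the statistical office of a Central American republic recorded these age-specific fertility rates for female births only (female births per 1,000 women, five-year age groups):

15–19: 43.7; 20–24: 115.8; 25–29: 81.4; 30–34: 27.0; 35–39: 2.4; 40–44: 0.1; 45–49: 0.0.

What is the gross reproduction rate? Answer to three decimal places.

Sum of female ASFRs = 43.7 + 115.8 + 81.4 + 27.0 + 2.4 + 0.1 + 0.0 = 270.4
GRR = 5 × 270.4 / 1000 = 1.352

1.352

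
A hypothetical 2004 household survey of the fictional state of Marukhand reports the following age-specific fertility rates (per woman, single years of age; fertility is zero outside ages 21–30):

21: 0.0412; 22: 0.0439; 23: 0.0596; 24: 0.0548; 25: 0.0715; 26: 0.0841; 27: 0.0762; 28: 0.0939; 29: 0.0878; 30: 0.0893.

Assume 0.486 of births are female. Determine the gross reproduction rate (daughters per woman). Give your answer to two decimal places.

0.34

Proportion female at birth = 0.486.
Sum of ASFRs = 0.0412 + 0.0439 + 0.0596 + 0.0548 + 0.0715 + 0.0841 + 0.0762 + 0.0939 + 0.0878 + 0.0893 = 0.7023
TFR = 0.7023
GRR = 0.486 × 0.7023 = 0.34132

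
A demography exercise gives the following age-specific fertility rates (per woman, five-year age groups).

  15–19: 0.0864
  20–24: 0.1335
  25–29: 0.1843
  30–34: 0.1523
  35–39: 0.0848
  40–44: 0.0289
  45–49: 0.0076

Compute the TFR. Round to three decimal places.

3.389

Sum of ASFRs = 0.0864 + 0.1335 + 0.1843 + 0.1523 + 0.0848 + 0.0289 + 0.0076 = 0.6778
TFR = 5 × 0.6778 = 3.389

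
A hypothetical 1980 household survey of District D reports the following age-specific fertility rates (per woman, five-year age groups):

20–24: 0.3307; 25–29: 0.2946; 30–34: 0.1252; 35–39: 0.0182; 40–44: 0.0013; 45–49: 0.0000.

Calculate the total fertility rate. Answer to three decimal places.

3.850

Sum of ASFRs = 0.3307 + 0.2946 + 0.1252 + 0.0182 + 0.0013 + 0.0000 = 0.7700
TFR = 5 × 0.7700 = 3.85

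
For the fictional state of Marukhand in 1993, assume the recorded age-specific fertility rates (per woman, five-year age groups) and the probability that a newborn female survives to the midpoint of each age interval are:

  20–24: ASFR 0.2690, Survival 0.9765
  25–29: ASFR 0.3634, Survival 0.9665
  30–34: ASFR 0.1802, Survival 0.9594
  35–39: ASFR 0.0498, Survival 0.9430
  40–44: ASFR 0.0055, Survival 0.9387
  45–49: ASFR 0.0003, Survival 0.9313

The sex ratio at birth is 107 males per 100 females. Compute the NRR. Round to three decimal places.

2.027

Proportion female at birth = 100 / (100 + 107) = 0.48309.
Per-age-group product (5 × ASFR × survival probability):
  20–24: 5 × 0.2690 × 0.9765 = 1.31339
  25–29: 5 × 0.3634 × 0.9665 = 1.75613
  30–34: 5 × 0.1802 × 0.9594 = 0.86442
  35–39: 5 × 0.0498 × 0.9430 = 0.23481
  40–44: 5 × 0.0055 × 0.9387 = 0.02581
  45–49: 5 × 0.0003 × 0.9313 = 0.00140
Sum = 4.19596
NRR = 0.48309 × 4.19596 = 2.02703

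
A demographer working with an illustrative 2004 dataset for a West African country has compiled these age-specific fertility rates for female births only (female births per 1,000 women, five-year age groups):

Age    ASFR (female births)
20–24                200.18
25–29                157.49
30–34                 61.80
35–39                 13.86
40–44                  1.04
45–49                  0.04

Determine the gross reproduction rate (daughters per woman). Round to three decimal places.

Sum of female ASFRs = 200.18 + 157.49 + 61.80 + 13.86 + 1.04 + 0.04 = 434.41
GRR = 5 × 434.41 / 1000 = 2.17205

2.172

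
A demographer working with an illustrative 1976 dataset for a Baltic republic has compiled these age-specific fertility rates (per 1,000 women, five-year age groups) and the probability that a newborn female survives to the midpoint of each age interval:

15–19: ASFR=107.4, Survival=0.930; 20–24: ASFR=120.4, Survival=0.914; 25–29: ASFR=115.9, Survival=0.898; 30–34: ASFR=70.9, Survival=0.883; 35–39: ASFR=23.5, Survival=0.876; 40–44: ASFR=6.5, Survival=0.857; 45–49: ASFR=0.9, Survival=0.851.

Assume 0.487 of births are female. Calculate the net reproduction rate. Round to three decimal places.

Proportion female at birth = 0.487.
Each age group contributes 5 × ASFR × survival:
  15–19: 5 × 107.4/1000 × 0.930 = 0.49941
  20–24: 5 × 120.4/1000 × 0.914 = 0.55023
  25–29: 5 × 115.9/1000 × 0.898 = 0.52039
  30–34: 5 × 70.9/1000 × 0.883 = 0.31302
  35–39: 5 × 23.5/1000 × 0.876 = 0.10293
  40–44: 5 × 6.5/1000 × 0.857 = 0.02785
  45–49: 5 × 0.9/1000 × 0.851 = 0.00383
Sum = 2.01766
NRR = 0.487 × 2.01766 = 0.98260
With NRR below 1 the population is below replacement fertility.

0.983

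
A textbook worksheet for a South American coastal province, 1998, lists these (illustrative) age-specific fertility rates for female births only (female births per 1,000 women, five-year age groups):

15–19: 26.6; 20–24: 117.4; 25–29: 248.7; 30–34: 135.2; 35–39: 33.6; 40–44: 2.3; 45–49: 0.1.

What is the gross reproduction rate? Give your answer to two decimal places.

2.82

Sum of female ASFRs = 26.6 + 117.4 + 248.7 + 135.2 + 33.6 + 2.3 + 0.1 = 563.9
GRR = 5 × 563.9 / 1000 = 2.8195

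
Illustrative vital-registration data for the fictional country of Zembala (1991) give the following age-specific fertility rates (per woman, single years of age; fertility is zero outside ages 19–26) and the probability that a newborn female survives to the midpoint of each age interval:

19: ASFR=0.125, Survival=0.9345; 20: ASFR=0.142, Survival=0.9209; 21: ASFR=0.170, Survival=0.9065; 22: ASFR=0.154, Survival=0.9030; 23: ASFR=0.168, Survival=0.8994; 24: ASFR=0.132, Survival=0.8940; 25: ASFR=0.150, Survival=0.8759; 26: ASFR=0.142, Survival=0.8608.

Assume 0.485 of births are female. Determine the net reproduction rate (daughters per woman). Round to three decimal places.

0.516

Proportion female at birth = 0.485.
Weighting each age-specific rate by interval width and survival:
  19: 1 × 0.125 × 0.9345 = 0.11681
  20: 1 × 0.142 × 0.9209 = 0.13077
  21: 1 × 0.170 × 0.9065 = 0.15411
  22: 1 × 0.154 × 0.9030 = 0.13906
  23: 1 × 0.168 × 0.8994 = 0.15110
  24: 1 × 0.132 × 0.8940 = 0.11801
  25: 1 × 0.150 × 0.8759 = 0.13139
  26: 1 × 0.142 × 0.8608 = 0.12223
Sum = 1.06348
NRR = 0.485 × 1.06348 = 0.51579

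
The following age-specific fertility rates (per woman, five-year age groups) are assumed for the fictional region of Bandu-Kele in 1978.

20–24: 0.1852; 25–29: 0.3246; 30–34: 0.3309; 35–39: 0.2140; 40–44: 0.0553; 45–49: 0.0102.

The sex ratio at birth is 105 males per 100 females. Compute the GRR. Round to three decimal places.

Proportion female at birth = 100 / (100 + 105) = 0.48780.
Sum of ASFRs = 0.1852 + 0.3246 + 0.3309 + 0.2140 + 0.0553 + 0.0102 = 1.1202
TFR = 5 × 1.1202 = 5.601
GRR = 0.48780 × 5.601 = 2.73217

2.732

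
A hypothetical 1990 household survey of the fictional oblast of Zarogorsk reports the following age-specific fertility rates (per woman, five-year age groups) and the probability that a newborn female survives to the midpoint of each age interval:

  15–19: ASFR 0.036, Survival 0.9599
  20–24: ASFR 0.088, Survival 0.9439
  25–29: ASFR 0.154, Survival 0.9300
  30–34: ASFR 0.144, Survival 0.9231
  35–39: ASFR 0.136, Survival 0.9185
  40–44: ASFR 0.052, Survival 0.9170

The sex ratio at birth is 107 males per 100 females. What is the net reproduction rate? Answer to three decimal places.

Proportion female at birth = 100 / (100 + 107) = 0.48309.
Survival-weighted fertility by age (5·fₓ·Sₓ):
  15–19: 5 × 0.036 × 0.9599 = 0.17278
  20–24: 5 × 0.088 × 0.9439 = 0.41532
  25–29: 5 × 0.154 × 0.9300 = 0.71610
  30–34: 5 × 0.144 × 0.9231 = 0.66463
  35–39: 5 × 0.136 × 0.9185 = 0.62458
  40–44: 5 × 0.052 × 0.9170 = 0.23842
Sum = 2.83183
NRR = 0.48309 × 2.83183 = 1.36803

1.368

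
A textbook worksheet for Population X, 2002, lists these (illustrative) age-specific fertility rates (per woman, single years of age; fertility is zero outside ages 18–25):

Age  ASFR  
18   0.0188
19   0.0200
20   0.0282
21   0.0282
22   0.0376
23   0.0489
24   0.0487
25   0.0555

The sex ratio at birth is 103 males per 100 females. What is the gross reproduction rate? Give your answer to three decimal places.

0.141

Proportion female at birth = 100 / (100 + 103) = 0.49261.
Sum of ASFRs = 0.0188 + 0.0200 + 0.0282 + 0.0282 + 0.0376 + 0.0489 + 0.0487 + 0.0555 = 0.2859
TFR = 0.2859
GRR = 0.49261 × 0.2859 = 0.14084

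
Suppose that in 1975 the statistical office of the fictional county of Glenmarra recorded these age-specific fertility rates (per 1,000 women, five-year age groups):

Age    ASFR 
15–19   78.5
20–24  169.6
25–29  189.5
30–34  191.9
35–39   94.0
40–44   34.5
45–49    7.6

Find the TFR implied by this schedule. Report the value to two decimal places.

Sum of ASFRs = 78.5 + 169.6 + 189.5 + 191.9 + 94.0 + 34.5 + 7.6 = 765.6
TFR = 5 × 765.6 / 1000 = 3.828

3.83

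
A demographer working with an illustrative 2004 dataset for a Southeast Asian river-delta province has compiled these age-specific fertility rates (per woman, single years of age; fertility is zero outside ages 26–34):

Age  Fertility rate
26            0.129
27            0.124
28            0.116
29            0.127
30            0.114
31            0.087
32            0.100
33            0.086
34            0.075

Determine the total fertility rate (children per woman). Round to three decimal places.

Sum of ASFRs = 0.129 + 0.124 + 0.116 + 0.127 + 0.114 + 0.087 + 0.100 + 0.086 + 0.075 = 0.958
TFR = 0.958

0.958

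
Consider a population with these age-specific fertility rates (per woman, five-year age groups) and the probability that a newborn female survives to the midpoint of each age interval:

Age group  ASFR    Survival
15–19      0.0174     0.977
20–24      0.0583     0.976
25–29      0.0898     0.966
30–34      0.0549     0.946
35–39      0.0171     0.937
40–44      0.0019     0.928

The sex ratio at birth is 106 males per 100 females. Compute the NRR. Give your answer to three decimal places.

0.559

Proportion female at birth = 100 / (100 + 106) = 0.48544.
Survival-weighted fertility by age (5·fₓ·Sₓ):
  15–19: 5 × 0.0174 × 0.977 = 0.08500
  20–24: 5 × 0.0583 × 0.976 = 0.28450
  25–29: 5 × 0.0898 × 0.966 = 0.43373
  30–34: 5 × 0.0549 × 0.946 = 0.25968
  35–39: 5 × 0.0171 × 0.937 = 0.08011
  40–44: 5 × 0.0019 × 0.928 = 0.00882
Sum = 1.15184
NRR = 0.48544 × 1.15184 = 0.55915
An NRR under 1 implies long-run decline under these rates.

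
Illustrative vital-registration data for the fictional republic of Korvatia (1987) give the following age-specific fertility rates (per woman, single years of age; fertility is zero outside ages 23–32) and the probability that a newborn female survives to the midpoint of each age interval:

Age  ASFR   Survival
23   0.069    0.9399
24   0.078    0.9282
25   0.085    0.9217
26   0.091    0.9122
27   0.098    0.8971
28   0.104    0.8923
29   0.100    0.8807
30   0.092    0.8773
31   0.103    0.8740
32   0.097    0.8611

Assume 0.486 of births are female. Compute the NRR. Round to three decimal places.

Proportion female at birth = 0.486.
Per-age-group product (1 × ASFR × survival probability):
  23: 1 × 0.069 × 0.9399 = 0.06485
  24: 1 × 0.078 × 0.9282 = 0.07240
  25: 1 × 0.085 × 0.9217 = 0.07834
  26: 1 × 0.091 × 0.9122 = 0.08301
  27: 1 × 0.098 × 0.8971 = 0.08792
  28: 1 × 0.104 × 0.8923 = 0.09280
  29: 1 × 0.100 × 0.8807 = 0.08807
  30: 1 × 0.092 × 0.8773 = 0.08071
  31: 1 × 0.103 × 0.8740 = 0.09002
  32: 1 × 0.097 × 0.8611 = 0.08353
Sum = 0.82165
NRR = 0.486 × 0.82165 = 0.39932

0.399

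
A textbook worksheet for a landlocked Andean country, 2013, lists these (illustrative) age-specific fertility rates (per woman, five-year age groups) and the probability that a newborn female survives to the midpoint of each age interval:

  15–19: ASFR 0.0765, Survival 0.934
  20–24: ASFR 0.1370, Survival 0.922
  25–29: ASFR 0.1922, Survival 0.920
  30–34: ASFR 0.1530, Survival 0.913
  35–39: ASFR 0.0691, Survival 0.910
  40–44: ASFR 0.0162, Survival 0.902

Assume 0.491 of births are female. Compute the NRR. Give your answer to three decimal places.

1.453

Proportion female at birth = 0.491.
Each age group contributes 5 × ASFR × survival:
  15–19: 5 × 0.0765 × 0.934 = 0.35726
  20–24: 5 × 0.1370 × 0.922 = 0.63157
  25–29: 5 × 0.1922 × 0.920 = 0.88412
  30–34: 5 × 0.1530 × 0.913 = 0.69845
  35–39: 5 × 0.0691 × 0.910 = 0.31441
  40–44: 5 × 0.0162 × 0.902 = 0.07306
Sum = 2.95887
NRR = 0.491 × 2.95887 = 1.45281
NRR > 1, so each generation more than replaces itself.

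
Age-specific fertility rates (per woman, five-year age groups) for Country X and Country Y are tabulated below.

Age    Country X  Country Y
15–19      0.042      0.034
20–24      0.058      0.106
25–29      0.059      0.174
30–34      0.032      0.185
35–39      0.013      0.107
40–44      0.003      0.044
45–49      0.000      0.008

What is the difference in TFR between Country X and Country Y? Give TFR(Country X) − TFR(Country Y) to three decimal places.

Country X:
  Sum of ASFRs = 0.042 + 0.058 + 0.059 + 0.032 + 0.013 + 0.003 + 0.000 = 0.207
  TFR = 5 × 0.207 = 1.035
Country Y:
  Sum of ASFRs = 0.034 + 0.106 + 0.174 + 0.185 + 0.107 + 0.044 + 0.008 = 0.658
  TFR = 5 × 0.658 = 3.29
Difference = 1.035 − 3.29 = -2.255

-2.255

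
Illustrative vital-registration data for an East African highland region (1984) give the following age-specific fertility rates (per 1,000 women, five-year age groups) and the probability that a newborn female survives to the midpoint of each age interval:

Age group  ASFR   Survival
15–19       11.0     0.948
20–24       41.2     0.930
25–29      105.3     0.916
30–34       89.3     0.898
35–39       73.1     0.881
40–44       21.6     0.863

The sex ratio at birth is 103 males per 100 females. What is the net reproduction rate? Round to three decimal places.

Proportion female at birth = 100 / (100 + 103) = 0.49261.
Weighting each age-specific rate by interval width and survival:
  15–19: 5 × 11.0/1000 × 0.948 = 0.05214
  20–24: 5 × 41.2/1000 × 0.930 = 0.19158
  25–29: 5 × 105.3/1000 × 0.916 = 0.48227
  30–34: 5 × 89.3/1000 × 0.898 = 0.40096
  35–39: 5 × 73.1/1000 × 0.881 = 0.32201
  40–44: 5 × 21.6/1000 × 0.863 = 0.09320
Sum = 1.54216
NRR = 0.49261 × 1.54216 = 0.75968

0.760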